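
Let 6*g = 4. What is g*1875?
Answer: 1250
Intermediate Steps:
g = ⅔ (g = (⅙)*4 = ⅔ ≈ 0.66667)
g*1875 = (⅔)*1875 = 1250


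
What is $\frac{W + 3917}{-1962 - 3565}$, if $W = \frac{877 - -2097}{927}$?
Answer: $- \frac{3634033}{5123529} \approx -0.70928$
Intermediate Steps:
$W = \frac{2974}{927}$ ($W = \left(877 + 2097\right) \frac{1}{927} = 2974 \cdot \frac{1}{927} = \frac{2974}{927} \approx 3.2082$)
$\frac{W + 3917}{-1962 - 3565} = \frac{\frac{2974}{927} + 3917}{-1962 - 3565} = \frac{3634033}{927 \left(-5527\right)} = \frac{3634033}{927} \left(- \frac{1}{5527}\right) = - \frac{3634033}{5123529}$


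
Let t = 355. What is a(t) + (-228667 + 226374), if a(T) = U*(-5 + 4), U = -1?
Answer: -2292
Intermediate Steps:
a(T) = 1 (a(T) = -(-5 + 4) = -1*(-1) = 1)
a(t) + (-228667 + 226374) = 1 + (-228667 + 226374) = 1 - 2293 = -2292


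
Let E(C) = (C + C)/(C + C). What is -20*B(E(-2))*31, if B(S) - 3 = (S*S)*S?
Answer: -2480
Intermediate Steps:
E(C) = 1 (E(C) = (2*C)/((2*C)) = (2*C)*(1/(2*C)) = 1)
B(S) = 3 + S**3 (B(S) = 3 + (S*S)*S = 3 + S**2*S = 3 + S**3)
-20*B(E(-2))*31 = -20*(3 + 1**3)*31 = -20*(3 + 1)*31 = -20*4*31 = -80*31 = -2480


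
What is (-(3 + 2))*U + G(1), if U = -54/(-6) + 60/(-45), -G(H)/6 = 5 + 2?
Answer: -241/3 ≈ -80.333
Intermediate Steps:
G(H) = -42 (G(H) = -6*(5 + 2) = -6*7 = -42)
U = 23/3 (U = -54*(-⅙) + 60*(-1/45) = 9 - 4/3 = 23/3 ≈ 7.6667)
(-(3 + 2))*U + G(1) = -(3 + 2)*(23/3) - 42 = -1*5*(23/3) - 42 = -5*23/3 - 42 = -115/3 - 42 = -241/3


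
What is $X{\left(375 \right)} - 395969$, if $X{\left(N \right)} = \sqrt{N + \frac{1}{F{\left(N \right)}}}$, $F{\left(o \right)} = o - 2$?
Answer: $-395969 + \frac{374 \sqrt{373}}{373} \approx -3.9595 \cdot 10^{5}$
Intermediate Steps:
$F{\left(o \right)} = -2 + o$ ($F{\left(o \right)} = o - 2 = -2 + o$)
$X{\left(N \right)} = \sqrt{N + \frac{1}{-2 + N}}$
$X{\left(375 \right)} - 395969 = \sqrt{\frac{1 + 375 \left(-2 + 375\right)}{-2 + 375}} - 395969 = \sqrt{\frac{1 + 375 \cdot 373}{373}} - 395969 = \sqrt{\frac{1 + 139875}{373}} - 395969 = \sqrt{\frac{1}{373} \cdot 139876} - 395969 = \sqrt{\frac{139876}{373}} - 395969 = \frac{374 \sqrt{373}}{373} - 395969 = -395969 + \frac{374 \sqrt{373}}{373}$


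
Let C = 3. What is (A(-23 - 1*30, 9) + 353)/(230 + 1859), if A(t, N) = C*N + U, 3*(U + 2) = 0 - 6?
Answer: 376/2089 ≈ 0.17999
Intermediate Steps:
U = -4 (U = -2 + (0 - 6)/3 = -2 + (⅓)*(-6) = -2 - 2 = -4)
A(t, N) = -4 + 3*N (A(t, N) = 3*N - 4 = -4 + 3*N)
(A(-23 - 1*30, 9) + 353)/(230 + 1859) = ((-4 + 3*9) + 353)/(230 + 1859) = ((-4 + 27) + 353)/2089 = (23 + 353)*(1/2089) = 376*(1/2089) = 376/2089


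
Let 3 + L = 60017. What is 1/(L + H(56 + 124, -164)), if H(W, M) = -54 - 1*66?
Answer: 1/59894 ≈ 1.6696e-5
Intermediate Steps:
L = 60014 (L = -3 + 60017 = 60014)
H(W, M) = -120 (H(W, M) = -54 - 66 = -120)
1/(L + H(56 + 124, -164)) = 1/(60014 - 120) = 1/59894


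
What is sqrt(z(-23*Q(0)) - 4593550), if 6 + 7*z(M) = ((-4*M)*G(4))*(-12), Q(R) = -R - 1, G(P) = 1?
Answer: 2*I*sqrt(56269066)/7 ≈ 2143.2*I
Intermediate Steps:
Q(R) = -1 - R
z(M) = -6/7 + 48*M/7 (z(M) = -6/7 + ((-4*M*1)*(-12))/7 = -6/7 + (-4*M*(-12))/7 = -6/7 + (48*M)/7 = -6/7 + 48*M/7)
sqrt(z(-23*Q(0)) - 4593550) = sqrt((-6/7 + 48*(-23*(-1 - 1*0))/7) - 4593550) = sqrt((-6/7 + 48*(-23*(-1 + 0))/7) - 4593550) = sqrt((-6/7 + 48*(-23*(-1))/7) - 4593550) = sqrt((-6/7 + (48/7)*23) - 4593550) = sqrt((-6/7 + 1104/7) - 4593550) = sqrt(1098/7 - 4593550) = sqrt(-32153752/7) = 2*I*sqrt(56269066)/7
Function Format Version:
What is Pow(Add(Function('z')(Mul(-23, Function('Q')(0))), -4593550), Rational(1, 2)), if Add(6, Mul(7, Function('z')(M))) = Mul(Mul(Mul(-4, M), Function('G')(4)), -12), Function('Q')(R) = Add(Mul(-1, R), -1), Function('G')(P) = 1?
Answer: Mul(Rational(2, 7), I, Pow(56269066, Rational(1, 2))) ≈ Mul(2143.2, I)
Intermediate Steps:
Function('Q')(R) = Add(-1, Mul(-1, R))
Function('z')(M) = Add(Rational(-6, 7), Mul(Rational(48, 7), M)) (Function('z')(M) = Add(Rational(-6, 7), Mul(Rational(1, 7), Mul(Mul(Mul(-4, M), 1), -12))) = Add(Rational(-6, 7), Mul(Rational(1, 7), Mul(Mul(-4, M), -12))) = Add(Rational(-6, 7), Mul(Rational(1, 7), Mul(48, M))) = Add(Rational(-6, 7), Mul(Rational(48, 7), M)))
Pow(Add(Function('z')(Mul(-23, Function('Q')(0))), -4593550), Rational(1, 2)) = Pow(Add(Add(Rational(-6, 7), Mul(Rational(48, 7), Mul(-23, Add(-1, Mul(-1, 0))))), -4593550), Rational(1, 2)) = Pow(Add(Add(Rational(-6, 7), Mul(Rational(48, 7), Mul(-23, Add(-1, 0)))), -4593550), Rational(1, 2)) = Pow(Add(Add(Rational(-6, 7), Mul(Rational(48, 7), Mul(-23, -1))), -4593550), Rational(1, 2)) = Pow(Add(Add(Rational(-6, 7), Mul(Rational(48, 7), 23)), -4593550), Rational(1, 2)) = Pow(Add(Add(Rational(-6, 7), Rational(1104, 7)), -4593550), Rational(1, 2)) = Pow(Add(Rational(1098, 7), -4593550), Rational(1, 2)) = Pow(Rational(-32153752, 7), Rational(1, 2)) = Mul(Rational(2, 7), I, Pow(56269066, Rational(1, 2)))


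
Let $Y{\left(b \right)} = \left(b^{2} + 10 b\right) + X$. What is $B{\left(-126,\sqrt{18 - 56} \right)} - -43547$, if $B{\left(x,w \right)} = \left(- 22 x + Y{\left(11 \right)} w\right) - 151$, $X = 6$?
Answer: $46168 + 237 i \sqrt{38} \approx 46168.0 + 1461.0 i$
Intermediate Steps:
$Y{\left(b \right)} = 6 + b^{2} + 10 b$ ($Y{\left(b \right)} = \left(b^{2} + 10 b\right) + 6 = 6 + b^{2} + 10 b$)
$B{\left(x,w \right)} = -151 - 22 x + 237 w$ ($B{\left(x,w \right)} = \left(- 22 x + \left(6 + 11^{2} + 10 \cdot 11\right) w\right) - 151 = \left(- 22 x + \left(6 + 121 + 110\right) w\right) - 151 = \left(- 22 x + 237 w\right) - 151 = -151 - 22 x + 237 w$)
$B{\left(-126,\sqrt{18 - 56} \right)} - -43547 = \left(-151 - -2772 + 237 \sqrt{18 - 56}\right) - -43547 = \left(-151 + 2772 + 237 \sqrt{-38}\right) + 43547 = \left(-151 + 2772 + 237 i \sqrt{38}\right) + 43547 = \left(2621 + 237 i \sqrt{38}\right) + 43547 = 46168 + 237 i \sqrt{38}$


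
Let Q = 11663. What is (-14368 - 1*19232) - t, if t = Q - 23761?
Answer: -21502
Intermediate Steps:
t = -12098 (t = 11663 - 23761 = -12098)
(-14368 - 1*19232) - t = (-14368 - 1*19232) - 1*(-12098) = (-14368 - 19232) + 12098 = -33600 + 12098 = -21502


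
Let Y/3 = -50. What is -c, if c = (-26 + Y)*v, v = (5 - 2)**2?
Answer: 1584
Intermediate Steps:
Y = -150 (Y = 3*(-50) = -150)
v = 9 (v = 3**2 = 9)
c = -1584 (c = (-26 - 150)*9 = -176*9 = -1584)
-c = -1*(-1584) = 1584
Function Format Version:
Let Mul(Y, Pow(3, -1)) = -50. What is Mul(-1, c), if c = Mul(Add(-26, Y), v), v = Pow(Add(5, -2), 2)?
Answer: 1584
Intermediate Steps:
Y = -150 (Y = Mul(3, -50) = -150)
v = 9 (v = Pow(3, 2) = 9)
c = -1584 (c = Mul(Add(-26, -150), 9) = Mul(-176, 9) = -1584)
Mul(-1, c) = Mul(-1, -1584) = 1584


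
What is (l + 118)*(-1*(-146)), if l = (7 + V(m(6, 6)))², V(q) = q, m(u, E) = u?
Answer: 41902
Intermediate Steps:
l = 169 (l = (7 + 6)² = 13² = 169)
(l + 118)*(-1*(-146)) = (169 + 118)*(-1*(-146)) = 287*146 = 41902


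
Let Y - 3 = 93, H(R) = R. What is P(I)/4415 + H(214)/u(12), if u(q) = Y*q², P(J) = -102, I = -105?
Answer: -232619/30516480 ≈ -0.0076227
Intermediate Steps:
Y = 96 (Y = 3 + 93 = 96)
u(q) = 96*q²
P(I)/4415 + H(214)/u(12) = -102/4415 + 214/((96*12²)) = -102*1/4415 + 214/((96*144)) = -102/4415 + 214/13824 = -102/4415 + 214*(1/13824) = -102/4415 + 107/6912 = -232619/30516480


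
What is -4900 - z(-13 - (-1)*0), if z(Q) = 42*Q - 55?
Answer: -4299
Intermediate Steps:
z(Q) = -55 + 42*Q
-4900 - z(-13 - (-1)*0) = -4900 - (-55 + 42*(-13 - (-1)*0)) = -4900 - (-55 + 42*(-13 - 1*0)) = -4900 - (-55 + 42*(-13 + 0)) = -4900 - (-55 + 42*(-13)) = -4900 - (-55 - 546) = -4900 - 1*(-601) = -4900 + 601 = -4299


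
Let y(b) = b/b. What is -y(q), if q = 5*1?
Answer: -1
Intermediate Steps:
q = 5
y(b) = 1
-y(q) = -1*1 = -1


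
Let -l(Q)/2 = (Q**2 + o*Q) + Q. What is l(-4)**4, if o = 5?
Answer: 65536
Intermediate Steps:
l(Q) = -12*Q - 2*Q**2 (l(Q) = -2*((Q**2 + 5*Q) + Q) = -2*(Q**2 + 6*Q) = -12*Q - 2*Q**2)
l(-4)**4 = (-2*(-4)*(6 - 4))**4 = (-2*(-4)*2)**4 = 16**4 = 65536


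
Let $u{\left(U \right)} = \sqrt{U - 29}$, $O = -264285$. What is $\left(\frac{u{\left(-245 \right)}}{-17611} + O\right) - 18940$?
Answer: $-283225 - \frac{i \sqrt{274}}{17611} \approx -2.8323 \cdot 10^{5} - 0.00093992 i$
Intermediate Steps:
$u{\left(U \right)} = \sqrt{-29 + U}$
$\left(\frac{u{\left(-245 \right)}}{-17611} + O\right) - 18940 = \left(\frac{\sqrt{-29 - 245}}{-17611} - 264285\right) - 18940 = \left(\sqrt{-274} \left(- \frac{1}{17611}\right) - 264285\right) - 18940 = \left(i \sqrt{274} \left(- \frac{1}{17611}\right) - 264285\right) - 18940 = \left(- \frac{i \sqrt{274}}{17611} - 264285\right) - 18940 = \left(-264285 - \frac{i \sqrt{274}}{17611}\right) - 18940 = -283225 - \frac{i \sqrt{274}}{17611}$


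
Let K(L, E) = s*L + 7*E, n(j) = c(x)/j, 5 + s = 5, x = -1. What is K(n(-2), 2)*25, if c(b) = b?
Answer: 350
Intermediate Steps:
s = 0 (s = -5 + 5 = 0)
n(j) = -1/j
K(L, E) = 7*E (K(L, E) = 0*L + 7*E = 0 + 7*E = 7*E)
K(n(-2), 2)*25 = (7*2)*25 = 14*25 = 350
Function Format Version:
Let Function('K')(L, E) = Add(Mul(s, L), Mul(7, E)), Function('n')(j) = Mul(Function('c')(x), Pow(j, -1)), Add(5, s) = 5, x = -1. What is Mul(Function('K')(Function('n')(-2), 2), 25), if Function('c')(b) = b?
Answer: 350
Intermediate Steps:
s = 0 (s = Add(-5, 5) = 0)
Function('n')(j) = Mul(-1, Pow(j, -1))
Function('K')(L, E) = Mul(7, E) (Function('K')(L, E) = Add(Mul(0, L), Mul(7, E)) = Add(0, Mul(7, E)) = Mul(7, E))
Mul(Function('K')(Function('n')(-2), 2), 25) = Mul(Mul(7, 2), 25) = Mul(14, 25) = 350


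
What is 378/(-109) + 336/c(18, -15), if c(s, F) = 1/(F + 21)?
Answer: 219366/109 ≈ 2012.5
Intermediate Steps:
c(s, F) = 1/(21 + F)
378/(-109) + 336/c(18, -15) = 378/(-109) + 336/(1/(21 - 15)) = 378*(-1/109) + 336/(1/6) = -378/109 + 336/(1/6) = -378/109 + 336*6 = -378/109 + 2016 = 219366/109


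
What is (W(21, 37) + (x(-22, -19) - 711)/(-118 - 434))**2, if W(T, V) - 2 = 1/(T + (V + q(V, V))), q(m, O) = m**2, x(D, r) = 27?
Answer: 45228103561/4308872164 ≈ 10.497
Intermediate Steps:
W(T, V) = 2 + 1/(T + V + V**2) (W(T, V) = 2 + 1/(T + (V + V**2)) = 2 + 1/(T + V + V**2))
(W(21, 37) + (x(-22, -19) - 711)/(-118 - 434))**2 = ((1 + 2*21 + 2*37 + 2*37**2)/(21 + 37 + 37**2) + (27 - 711)/(-118 - 434))**2 = ((1 + 42 + 74 + 2*1369)/(21 + 37 + 1369) - 684/(-552))**2 = ((1 + 42 + 74 + 2738)/1427 - 684*(-1/552))**2 = ((1/1427)*2855 + 57/46)**2 = (2855/1427 + 57/46)**2 = (212669/65642)**2 = 45228103561/4308872164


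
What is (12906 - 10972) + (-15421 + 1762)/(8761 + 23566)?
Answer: 62506759/32327 ≈ 1933.6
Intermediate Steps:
(12906 - 10972) + (-15421 + 1762)/(8761 + 23566) = 1934 - 13659/32327 = 62506759/32327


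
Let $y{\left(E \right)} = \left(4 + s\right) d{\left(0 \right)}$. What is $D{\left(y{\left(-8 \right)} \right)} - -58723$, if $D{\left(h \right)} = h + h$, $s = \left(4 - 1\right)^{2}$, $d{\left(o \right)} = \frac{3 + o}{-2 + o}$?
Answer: $58684$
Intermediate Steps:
$d{\left(o \right)} = \frac{3 + o}{-2 + o}$
$s = 9$ ($s = 3^{2} = 9$)
$y{\left(E \right)} = - \frac{39}{2}$ ($y{\left(E \right)} = \left(4 + 9\right) \frac{3 + 0}{-2 + 0} = 13 \frac{1}{-2} \cdot 3 = 13 \left(\left(- \frac{1}{2}\right) 3\right) = 13 \left(- \frac{3}{2}\right) = - \frac{39}{2}$)
$D{\left(h \right)} = 2 h$
$D{\left(y{\left(-8 \right)} \right)} - -58723 = 2 \left(- \frac{39}{2}\right) - -58723 = -39 + 58723 = 58684$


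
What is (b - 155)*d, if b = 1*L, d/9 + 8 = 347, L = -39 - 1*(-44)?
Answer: -457650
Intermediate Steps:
L = 5 (L = -39 + 44 = 5)
d = 3051 (d = -72 + 9*347 = -72 + 3123 = 3051)
b = 5 (b = 1*5 = 5)
(b - 155)*d = (5 - 155)*3051 = -150*3051 = -457650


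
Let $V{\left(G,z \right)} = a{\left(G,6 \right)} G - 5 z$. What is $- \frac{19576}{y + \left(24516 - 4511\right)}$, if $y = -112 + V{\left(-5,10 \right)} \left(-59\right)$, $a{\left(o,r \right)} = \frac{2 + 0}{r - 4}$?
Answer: $- \frac{9788}{11569} \approx -0.84605$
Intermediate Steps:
$a{\left(o,r \right)} = \frac{2}{-4 + r}$
$V{\left(G,z \right)} = G - 5 z$ ($V{\left(G,z \right)} = \frac{2}{-4 + 6} G - 5 z = \frac{2}{2} G - 5 z = 2 \cdot \frac{1}{2} G - 5 z = 1 G - 5 z = G - 5 z$)
$y = 3133$ ($y = -112 + \left(-5 - 50\right) \left(-59\right) = -112 - -3245 = -112 + 3245 = 3133$)
$- \frac{19576}{y + \left(24516 - 4511\right)} = - \frac{19576}{3133 + \left(24516 - 4511\right)} = - \frac{19576}{3133 + 20005} = - \frac{19576}{23138} = \left(-19576\right) \frac{1}{23138} = - \frac{9788}{11569}$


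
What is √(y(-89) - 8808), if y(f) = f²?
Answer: I*√887 ≈ 29.783*I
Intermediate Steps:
√(y(-89) - 8808) = √((-89)² - 8808) = √(7921 - 8808) = √(-887) = I*√887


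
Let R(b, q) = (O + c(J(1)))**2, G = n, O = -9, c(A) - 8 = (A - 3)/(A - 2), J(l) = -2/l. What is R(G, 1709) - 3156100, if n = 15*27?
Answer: -50497599/16 ≈ -3.1561e+6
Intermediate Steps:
c(A) = 8 + (-3 + A)/(-2 + A) (c(A) = 8 + (A - 3)/(A - 2) = 8 + (-3 + A)/(-2 + A))
n = 405
G = 405
R(b, q) = 1/16 (R(b, q) = (-9 + (-19 + 9*(-2/1))/(-2 - 2/1))**2 = (-9 + (-19 + 9*(-2*1))/(-2 - 2*1))**2 = (-9 + (-19 + 9*(-2))/(-2 - 2))**2 = (-9 + (-19 - 18)/(-4))**2 = (-9 - 1/4*(-37))**2 = (-9 + 37/4)**2 = (1/4)**2 = 1/16)
R(G, 1709) - 3156100 = 1/16 - 3156100 = -50497599/16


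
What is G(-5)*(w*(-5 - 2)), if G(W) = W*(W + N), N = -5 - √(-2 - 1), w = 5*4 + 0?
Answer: -7000 - 700*I*√3 ≈ -7000.0 - 1212.4*I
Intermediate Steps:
w = 20 (w = 20 + 0 = 20)
N = -5 - I*√3 (N = -5 - √(-3) = -5 - I*√3 ≈ -5.0 - 1.732*I)
G(W) = W*(-5 + W - I*√3) (G(W) = W*(W + (-5 - I*√3)) = W*(-5 + W - I*√3))
G(-5)*(w*(-5 - 2)) = (-5*(-5 - 5 - I*√3))*(20*(-5 - 2)) = (-5*(-10 - I*√3))*(20*(-7)) = (50 + 5*I*√3)*(-140) = -7000 - 700*I*√3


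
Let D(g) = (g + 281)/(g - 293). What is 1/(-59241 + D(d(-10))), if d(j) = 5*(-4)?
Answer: -313/18542694 ≈ -1.6880e-5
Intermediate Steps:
d(j) = -20
D(g) = (281 + g)/(-293 + g)
1/(-59241 + D(d(-10))) = 1/(-59241 + (281 - 20)/(-293 - 20)) = 1/(-59241 + 261/(-313)) = 1/(-59241 - 1/313*261) = 1/(-59241 - 261/313) = 1/(-18542694/313) = -313/18542694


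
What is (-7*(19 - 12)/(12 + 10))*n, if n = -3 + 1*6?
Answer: -147/22 ≈ -6.6818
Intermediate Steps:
n = 3 (n = -3 + 6 = 3)
(-7*(19 - 12)/(12 + 10))*n = -7*(19 - 12)/(12 + 10)*3 = -49/22*3 = -147/22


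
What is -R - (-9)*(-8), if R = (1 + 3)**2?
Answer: -88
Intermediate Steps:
R = 16 (R = 4**2 = 16)
-R - (-9)*(-8) = -1*16 - (-9)*(-8) = -16 - 9*8 = -16 - 72 = -88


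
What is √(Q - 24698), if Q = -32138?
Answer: 2*I*√14209 ≈ 238.4*I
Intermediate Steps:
√(Q - 24698) = √(-32138 - 24698) = √(-56836) = 2*I*√14209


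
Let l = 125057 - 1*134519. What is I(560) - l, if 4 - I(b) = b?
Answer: 8906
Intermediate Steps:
I(b) = 4 - b
l = -9462 (l = 125057 - 134519 = -9462)
I(560) - l = (4 - 1*560) - 1*(-9462) = (4 - 560) + 9462 = -556 + 9462 = 8906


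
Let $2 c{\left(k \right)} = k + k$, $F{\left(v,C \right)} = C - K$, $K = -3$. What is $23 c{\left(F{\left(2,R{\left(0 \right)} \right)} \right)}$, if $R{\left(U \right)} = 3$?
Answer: $138$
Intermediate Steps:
$F{\left(v,C \right)} = 3 + C$ ($F{\left(v,C \right)} = C - -3 = C + 3 = 3 + C$)
$c{\left(k \right)} = k$ ($c{\left(k \right)} = \frac{k + k}{2} = \frac{2 k}{2} = k$)
$23 c{\left(F{\left(2,R{\left(0 \right)} \right)} \right)} = 23 \left(3 + 3\right) = 23 \cdot 6 = 138$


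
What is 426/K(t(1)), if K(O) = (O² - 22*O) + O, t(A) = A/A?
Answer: -213/10 ≈ -21.300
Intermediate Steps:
t(A) = 1
K(O) = O² - 21*O
426/K(t(1)) = 426/((1*(-21 + 1))) = 426/((1*(-20))) = 426/(-20) = 426*(-1/20) = -213/10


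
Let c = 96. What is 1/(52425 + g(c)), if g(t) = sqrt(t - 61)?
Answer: 10485/549676118 - sqrt(35)/2748380590 ≈ 1.9073e-5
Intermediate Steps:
g(t) = sqrt(-61 + t)
1/(52425 + g(c)) = 1/(52425 + sqrt(-61 + 96)) = 1/(52425 + sqrt(35))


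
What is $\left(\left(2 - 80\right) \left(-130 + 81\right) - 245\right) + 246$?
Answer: $3823$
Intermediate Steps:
$\left(\left(2 - 80\right) \left(-130 + 81\right) - 245\right) + 246 = \left(\left(-78\right) \left(-49\right) - 245\right) + 246 = \left(3822 - 245\right) + 246 = 3577 + 246 = 3823$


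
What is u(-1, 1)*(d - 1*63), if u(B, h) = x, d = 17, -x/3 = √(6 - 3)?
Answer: 138*√3 ≈ 239.02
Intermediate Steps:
x = -3*√3 (x = -3*√(6 - 3) = -3*√3 ≈ -5.1962)
u(B, h) = -3*√3
u(-1, 1)*(d - 1*63) = (-3*√3)*(17 - 1*63) = (-3*√3)*(17 - 63) = -3*√3*(-46) = 138*√3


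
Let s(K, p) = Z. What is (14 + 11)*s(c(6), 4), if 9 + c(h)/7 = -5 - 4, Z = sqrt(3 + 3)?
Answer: 25*sqrt(6) ≈ 61.237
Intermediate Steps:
Z = sqrt(6) ≈ 2.4495
c(h) = -126 (c(h) = -63 + 7*(-5 - 4) = -63 + 7*(-9) = -63 - 63 = -126)
s(K, p) = sqrt(6)
(14 + 11)*s(c(6), 4) = (14 + 11)*sqrt(6) = 25*sqrt(6)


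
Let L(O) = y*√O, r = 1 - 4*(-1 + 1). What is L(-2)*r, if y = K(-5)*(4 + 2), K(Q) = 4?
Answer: 24*I*√2 ≈ 33.941*I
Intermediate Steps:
r = 1 (r = 1 - 4*0 = 1 - 1*0 = 1 + 0 = 1)
y = 24 (y = 4*(4 + 2) = 4*6 = 24)
L(O) = 24*√O
L(-2)*r = (24*√(-2))*1 = (24*(I*√2))*1 = (24*I*√2)*1 = 24*I*√2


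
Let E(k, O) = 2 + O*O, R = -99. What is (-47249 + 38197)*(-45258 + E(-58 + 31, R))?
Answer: 320938660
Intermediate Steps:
E(k, O) = 2 + O²
(-47249 + 38197)*(-45258 + E(-58 + 31, R)) = (-47249 + 38197)*(-45258 + (2 + (-99)²)) = -9052*(-45258 + (2 + 9801)) = -9052*(-45258 + 9803) = -9052*(-35455) = 320938660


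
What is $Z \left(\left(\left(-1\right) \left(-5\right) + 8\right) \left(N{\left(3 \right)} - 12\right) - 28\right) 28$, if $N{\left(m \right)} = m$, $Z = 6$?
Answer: $-24360$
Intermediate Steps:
$Z \left(\left(\left(-1\right) \left(-5\right) + 8\right) \left(N{\left(3 \right)} - 12\right) - 28\right) 28 = 6 \left(\left(\left(-1\right) \left(-5\right) + 8\right) \left(3 - 12\right) - 28\right) 28 = 6 \left(\left(5 + 8\right) \left(-9\right) - 28\right) 28 = 6 \left(13 \left(-9\right) - 28\right) 28 = 6 \left(-117 - 28\right) 28 = 6 \left(-145\right) 28 = \left(-870\right) 28 = -24360$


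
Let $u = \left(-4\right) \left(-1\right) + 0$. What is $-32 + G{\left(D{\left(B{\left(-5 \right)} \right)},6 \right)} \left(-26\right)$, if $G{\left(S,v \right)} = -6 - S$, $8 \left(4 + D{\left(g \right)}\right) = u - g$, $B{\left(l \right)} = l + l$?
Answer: $\frac{131}{2} \approx 65.5$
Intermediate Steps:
$u = 4$ ($u = 4 + 0 = 4$)
$B{\left(l \right)} = 2 l$
$D{\left(g \right)} = - \frac{7}{2} - \frac{g}{8}$ ($D{\left(g \right)} = -4 + \frac{4 - g}{8} = -4 - \left(- \frac{1}{2} + \frac{g}{8}\right) = - \frac{7}{2} - \frac{g}{8}$)
$-32 + G{\left(D{\left(B{\left(-5 \right)} \right)},6 \right)} \left(-26\right) = -32 + \left(-6 - \left(- \frac{7}{2} - \frac{2 \left(-5\right)}{8}\right)\right) \left(-26\right) = -32 + \left(-6 - \left(- \frac{7}{2} - - \frac{5}{4}\right)\right) \left(-26\right) = -32 + \left(-6 - \left(- \frac{7}{2} + \frac{5}{4}\right)\right) \left(-26\right) = -32 + \left(-6 - - \frac{9}{4}\right) \left(-26\right) = -32 + \left(-6 + \frac{9}{4}\right) \left(-26\right) = -32 - - \frac{195}{2} = -32 + \frac{195}{2} = \frac{131}{2}$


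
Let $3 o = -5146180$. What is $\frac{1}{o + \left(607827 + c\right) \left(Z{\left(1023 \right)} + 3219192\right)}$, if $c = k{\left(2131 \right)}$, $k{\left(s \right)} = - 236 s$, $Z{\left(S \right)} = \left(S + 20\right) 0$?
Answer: $\frac{3}{1013180809556} \approx 2.961 \cdot 10^{-12}$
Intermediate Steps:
$Z{\left(S \right)} = 0$ ($Z{\left(S \right)} = \left(20 + S\right) 0 = 0$)
$c = -502916$ ($c = \left(-236\right) 2131 = -502916$)
$o = - \frac{5146180}{3}$ ($o = \frac{1}{3} \left(-5146180\right) = - \frac{5146180}{3} \approx -1.7154 \cdot 10^{6}$)
$\frac{1}{o + \left(607827 + c\right) \left(Z{\left(1023 \right)} + 3219192\right)} = \frac{1}{- \frac{5146180}{3} + \left(607827 - 502916\right) \left(0 + 3219192\right)} = \frac{1}{- \frac{5146180}{3} + 104911 \cdot 3219192} = \frac{1}{- \frac{5146180}{3} + 337728651912} = \frac{1}{\frac{1013180809556}{3}} = \frac{3}{1013180809556}$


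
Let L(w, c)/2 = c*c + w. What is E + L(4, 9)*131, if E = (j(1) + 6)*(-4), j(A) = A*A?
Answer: 22242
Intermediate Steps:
j(A) = A²
L(w, c) = 2*w + 2*c² (L(w, c) = 2*(c*c + w) = 2*(c² + w) = 2*(w + c²) = 2*w + 2*c²)
E = -28 (E = (1² + 6)*(-4) = (1 + 6)*(-4) = 7*(-4) = -28)
E + L(4, 9)*131 = -28 + (2*4 + 2*9²)*131 = -28 + (8 + 2*81)*131 = -28 + (8 + 162)*131 = -28 + 170*131 = -28 + 22270 = 22242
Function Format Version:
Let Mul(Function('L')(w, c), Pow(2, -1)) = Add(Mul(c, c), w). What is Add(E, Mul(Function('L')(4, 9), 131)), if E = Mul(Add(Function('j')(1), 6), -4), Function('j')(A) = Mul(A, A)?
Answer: 22242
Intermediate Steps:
Function('j')(A) = Pow(A, 2)
Function('L')(w, c) = Add(Mul(2, w), Mul(2, Pow(c, 2))) (Function('L')(w, c) = Mul(2, Add(Mul(c, c), w)) = Mul(2, Add(Pow(c, 2), w)) = Mul(2, Add(w, Pow(c, 2))) = Add(Mul(2, w), Mul(2, Pow(c, 2))))
E = -28 (E = Mul(Add(Pow(1, 2), 6), -4) = Mul(Add(1, 6), -4) = Mul(7, -4) = -28)
Add(E, Mul(Function('L')(4, 9), 131)) = Add(-28, Mul(Add(Mul(2, 4), Mul(2, Pow(9, 2))), 131)) = Add(-28, Mul(Add(8, Mul(2, 81)), 131)) = Add(-28, Mul(Add(8, 162), 131)) = Add(-28, Mul(170, 131)) = Add(-28, 22270) = 22242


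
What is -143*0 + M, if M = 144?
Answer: 144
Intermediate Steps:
-143*0 + M = -143*0 + 144 = 0 + 144 = 144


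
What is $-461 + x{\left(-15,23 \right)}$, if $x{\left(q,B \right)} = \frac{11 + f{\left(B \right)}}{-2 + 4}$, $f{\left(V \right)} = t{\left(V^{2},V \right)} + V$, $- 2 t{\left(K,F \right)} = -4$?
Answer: $-443$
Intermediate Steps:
$t{\left(K,F \right)} = 2$ ($t{\left(K,F \right)} = \left(- \frac{1}{2}\right) \left(-4\right) = 2$)
$f{\left(V \right)} = 2 + V$
$x{\left(q,B \right)} = \frac{13}{2} + \frac{B}{2}$ ($x{\left(q,B \right)} = \frac{11 + \left(2 + B\right)}{-2 + 4} = \frac{13 + B}{2} = \left(13 + B\right) \frac{1}{2} = \frac{13}{2} + \frac{B}{2}$)
$-461 + x{\left(-15,23 \right)} = -461 + \left(\frac{13}{2} + \frac{1}{2} \cdot 23\right) = -461 + \left(\frac{13}{2} + \frac{23}{2}\right) = -461 + 18 = -443$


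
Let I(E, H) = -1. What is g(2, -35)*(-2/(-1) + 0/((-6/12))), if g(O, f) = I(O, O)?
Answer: -2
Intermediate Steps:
g(O, f) = -1
g(2, -35)*(-2/(-1) + 0/((-6/12))) = -(-2/(-1) + 0/((-6/12))) = -(-2*(-1) + 0/((-6*1/12))) = -(2 + 0/(-½)) = -(2 + 0*(-2)) = -(2 + 0) = -1*2 = -2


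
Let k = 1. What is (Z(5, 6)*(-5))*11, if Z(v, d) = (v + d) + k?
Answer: -660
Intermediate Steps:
Z(v, d) = 1 + d + v (Z(v, d) = (v + d) + 1 = (d + v) + 1 = 1 + d + v)
(Z(5, 6)*(-5))*11 = ((1 + 6 + 5)*(-5))*11 = (12*(-5))*11 = -60*11 = -660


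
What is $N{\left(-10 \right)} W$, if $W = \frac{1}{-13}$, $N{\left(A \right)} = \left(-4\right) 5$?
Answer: $\frac{20}{13} \approx 1.5385$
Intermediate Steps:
$N{\left(A \right)} = -20$
$W = - \frac{1}{13} \approx -0.076923$
$N{\left(-10 \right)} W = \left(-20\right) \left(- \frac{1}{13}\right) = \frac{20}{13}$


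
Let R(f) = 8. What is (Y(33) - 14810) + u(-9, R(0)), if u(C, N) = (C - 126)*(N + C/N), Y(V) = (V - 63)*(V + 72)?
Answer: -151105/8 ≈ -18888.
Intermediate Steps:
Y(V) = (-63 + V)*(72 + V)
u(C, N) = (-126 + C)*(N + C/N)
(Y(33) - 14810) + u(-9, R(0)) = ((-4536 + 33² + 9*33) - 14810) + ((-9)² - 126*(-9) + 8²*(-126 - 9))/8 = ((-4536 + 1089 + 297) - 14810) + (81 + 1134 + 64*(-135))/8 = (-3150 - 14810) + (81 + 1134 - 8640)/8 = -17960 + (⅛)*(-7425) = -17960 - 7425/8 = -151105/8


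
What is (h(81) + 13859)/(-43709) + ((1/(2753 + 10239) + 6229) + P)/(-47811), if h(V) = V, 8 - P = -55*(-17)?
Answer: -3889936718015/9050101606336 ≈ -0.42982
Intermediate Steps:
P = -927 (P = 8 - (-55)*(-17) = 8 - 1*935 = 8 - 935 = -927)
(h(81) + 13859)/(-43709) + ((1/(2753 + 10239) + 6229) + P)/(-47811) = (81 + 13859)/(-43709) + ((1/(2753 + 10239) + 6229) - 927)/(-47811) = 13940*(-1/43709) + ((1/12992 + 6229) - 927)*(-1/47811) = -13940/43709 + ((1/12992 + 6229) - 927)*(-1/47811) = -13940/43709 + (80927169/12992 - 927)*(-1/47811) = -13940/43709 + (68883585/12992)*(-1/47811) = -13940/43709 - 22961195/207053504 = -3889936718015/9050101606336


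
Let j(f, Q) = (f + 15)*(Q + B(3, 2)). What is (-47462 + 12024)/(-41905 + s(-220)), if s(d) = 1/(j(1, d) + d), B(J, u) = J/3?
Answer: 131971112/156054221 ≈ 0.84567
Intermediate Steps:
B(J, u) = J/3 (B(J, u) = J*(⅓) = J/3)
j(f, Q) = (1 + Q)*(15 + f) (j(f, Q) = (f + 15)*(Q + (⅓)*3) = (15 + f)*(Q + 1) = (15 + f)*(1 + Q) = (1 + Q)*(15 + f))
s(d) = 1/(16 + 17*d) (s(d) = 1/((15 + 1 + 15*d + d*1) + d) = 1/((15 + 1 + 15*d + d) + d) = 1/((16 + 16*d) + d) = 1/(16 + 17*d))
(-47462 + 12024)/(-41905 + s(-220)) = (-47462 + 12024)/(-41905 + 1/(16 + 17*(-220))) = -35438/(-41905 + 1/(16 - 3740)) = -35438/(-41905 + 1/(-3724)) = -35438/(-41905 - 1/3724) = -35438/(-156054221/3724) = -35438*(-3724/156054221) = 131971112/156054221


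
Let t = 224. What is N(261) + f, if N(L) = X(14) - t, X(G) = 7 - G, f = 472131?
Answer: 471900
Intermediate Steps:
N(L) = -231 (N(L) = (7 - 1*14) - 1*224 = (7 - 14) - 224 = -7 - 224 = -231)
N(261) + f = -231 + 472131 = 471900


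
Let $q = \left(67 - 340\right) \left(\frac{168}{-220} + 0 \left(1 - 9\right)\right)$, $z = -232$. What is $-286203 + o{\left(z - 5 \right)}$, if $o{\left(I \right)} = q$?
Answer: $- \frac{15729699}{55} \approx -2.8599 \cdot 10^{5}$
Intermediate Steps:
$q = \frac{11466}{55}$ ($q = - 273 \left(168 \left(- \frac{1}{220}\right) + 0 \left(-8\right)\right) = - 273 \left(- \frac{42}{55} + 0\right) = \left(-273\right) \left(- \frac{42}{55}\right) = \frac{11466}{55} \approx 208.47$)
$o{\left(I \right)} = \frac{11466}{55}$
$-286203 + o{\left(z - 5 \right)} = -286203 + \frac{11466}{55} = - \frac{15729699}{55}$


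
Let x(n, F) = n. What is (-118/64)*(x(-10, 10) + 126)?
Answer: -1711/8 ≈ -213.88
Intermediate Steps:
(-118/64)*(x(-10, 10) + 126) = (-118/64)*(-10 + 126) = -118*1/64*116 = -59/32*116 = -1711/8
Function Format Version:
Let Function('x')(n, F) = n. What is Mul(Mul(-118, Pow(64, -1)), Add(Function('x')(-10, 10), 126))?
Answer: Rational(-1711, 8) ≈ -213.88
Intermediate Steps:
Mul(Mul(-118, Pow(64, -1)), Add(Function('x')(-10, 10), 126)) = Mul(Mul(-118, Pow(64, -1)), Add(-10, 126)) = Mul(Mul(-118, Rational(1, 64)), 116) = Mul(Rational(-59, 32), 116) = Rational(-1711, 8)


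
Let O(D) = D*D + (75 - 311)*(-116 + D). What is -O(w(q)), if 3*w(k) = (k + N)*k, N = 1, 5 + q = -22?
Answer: -26908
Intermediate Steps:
q = -27 (q = -5 - 22 = -27)
w(k) = k*(1 + k)/3 (w(k) = ((k + 1)*k)/3 = ((1 + k)*k)/3 = (k*(1 + k))/3 = k*(1 + k)/3)
O(D) = 27376 + D**2 - 236*D (O(D) = D**2 - 236*(-116 + D) = D**2 + (27376 - 236*D) = 27376 + D**2 - 236*D)
-O(w(q)) = -(27376 + ((1/3)*(-27)*(1 - 27))**2 - 236*(-27)*(1 - 27)/3) = -(27376 + ((1/3)*(-27)*(-26))**2 - 236*(-27)*(-26)/3) = -(27376 + 234**2 - 236*234) = -(27376 + 54756 - 55224) = -1*26908 = -26908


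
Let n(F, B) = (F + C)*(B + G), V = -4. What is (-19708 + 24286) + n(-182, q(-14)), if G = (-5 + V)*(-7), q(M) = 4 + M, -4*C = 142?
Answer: -13899/2 ≈ -6949.5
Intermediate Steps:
C = -71/2 (C = -1/4*142 = -71/2 ≈ -35.500)
G = 63 (G = (-5 - 4)*(-7) = -9*(-7) = 63)
n(F, B) = (63 + B)*(-71/2 + F) (n(F, B) = (F - 71/2)*(B + 63) = (-71/2 + F)*(63 + B) = (63 + B)*(-71/2 + F))
(-19708 + 24286) + n(-182, q(-14)) = (-19708 + 24286) + (-4473/2 + 63*(-182) - 71*(4 - 14)/2 + (4 - 14)*(-182)) = 4578 + (-4473/2 - 11466 - 71/2*(-10) - 10*(-182)) = 4578 + (-4473/2 - 11466 + 355 + 1820) = 4578 - 23055/2 = -13899/2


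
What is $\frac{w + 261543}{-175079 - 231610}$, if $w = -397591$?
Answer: $\frac{136048}{406689} \approx 0.33453$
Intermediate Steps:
$\frac{w + 261543}{-175079 - 231610} = \frac{-397591 + 261543}{-175079 - 231610} = - \frac{136048}{-406689} = \left(-136048\right) \left(- \frac{1}{406689}\right) = \frac{136048}{406689}$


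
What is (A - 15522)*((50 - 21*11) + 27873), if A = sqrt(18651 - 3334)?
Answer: -429835224 + 470764*sqrt(53) ≈ -4.2641e+8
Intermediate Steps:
A = 17*sqrt(53) (A = sqrt(15317) = 17*sqrt(53) ≈ 123.76)
(A - 15522)*((50 - 21*11) + 27873) = (17*sqrt(53) - 15522)*((50 - 21*11) + 27873) = (-15522 + 17*sqrt(53))*((50 - 231) + 27873) = (-15522 + 17*sqrt(53))*(-181 + 27873) = (-15522 + 17*sqrt(53))*27692 = -429835224 + 470764*sqrt(53)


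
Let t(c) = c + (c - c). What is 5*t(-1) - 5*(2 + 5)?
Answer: -40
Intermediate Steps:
t(c) = c (t(c) = c + 0 = c)
5*t(-1) - 5*(2 + 5) = 5*(-1) - 5*(2 + 5) = -5 - 5*7 = -5 - 35 = -40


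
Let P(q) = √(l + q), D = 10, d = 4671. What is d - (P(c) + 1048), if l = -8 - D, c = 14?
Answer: 3623 - 2*I ≈ 3623.0 - 2.0*I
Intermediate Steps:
l = -18 (l = -8 - 1*10 = -8 - 10 = -18)
P(q) = √(-18 + q)
d - (P(c) + 1048) = 4671 - (√(-18 + 14) + 1048) = 4671 - (√(-4) + 1048) = 4671 - (2*I + 1048) = 4671 - (1048 + 2*I) = 4671 + (-1048 - 2*I) = 3623 - 2*I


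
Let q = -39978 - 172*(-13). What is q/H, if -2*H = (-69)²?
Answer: 75484/4761 ≈ 15.855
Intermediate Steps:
q = -37742 (q = -39978 + 2236 = -37742)
H = -4761/2 (H = -½*(-69)² = -½*4761 = -4761/2 ≈ -2380.5)
q/H = -37742/(-4761/2) = -37742*(-2/4761) = 75484/4761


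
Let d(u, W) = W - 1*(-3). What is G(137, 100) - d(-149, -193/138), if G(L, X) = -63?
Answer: -8915/138 ≈ -64.601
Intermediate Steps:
d(u, W) = 3 + W (d(u, W) = W + 3 = 3 + W)
G(137, 100) - d(-149, -193/138) = -63 - (3 - 193/138) = -63 - 1*221/138 = -63 - 221/138 = -8915/138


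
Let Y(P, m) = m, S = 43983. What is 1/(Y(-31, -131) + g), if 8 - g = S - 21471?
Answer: -1/22635 ≈ -4.4179e-5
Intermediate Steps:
g = -22504 (g = 8 - (43983 - 21471) = 8 - 1*22512 = 8 - 22512 = -22504)
1/(Y(-31, -131) + g) = 1/(-131 - 22504) = 1/(-22635) = -1/22635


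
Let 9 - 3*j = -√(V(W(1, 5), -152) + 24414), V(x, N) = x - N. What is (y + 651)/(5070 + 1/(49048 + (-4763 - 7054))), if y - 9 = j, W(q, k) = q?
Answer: 24684153/188761171 + 37231*√24567/566283513 ≈ 0.14107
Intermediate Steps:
j = 3 + √24567/3 (j = 3 - (-1)*√((1 - 1*(-152)) + 24414)/3 = 3 - (-1)*√((1 + 152) + 24414)/3 = 3 - (-1)*√(153 + 24414)/3 = 3 - (-1)*√24567/3 = 3 + √24567/3 ≈ 55.246)
y = 12 + √24567/3 (y = 9 + (3 + √24567/3) = 12 + √24567/3 ≈ 64.246)
(y + 651)/(5070 + 1/(49048 + (-4763 - 7054))) = ((12 + √24567/3) + 651)/(5070 + 1/(49048 + (-4763 - 7054))) = (663 + √24567/3)/(5070 + 1/(49048 - 11817)) = (663 + √24567/3)/(5070 + 1/37231) = (663 + √24567/3)/(188761171/37231) = (663 + √24567/3)*(37231/188761171) = 24684153/188761171 + 37231*√24567/566283513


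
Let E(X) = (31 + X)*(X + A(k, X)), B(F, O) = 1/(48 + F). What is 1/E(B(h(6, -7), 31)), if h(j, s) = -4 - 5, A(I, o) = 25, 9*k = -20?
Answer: 1521/1180960 ≈ 0.0012879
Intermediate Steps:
k = -20/9 (k = (1/9)*(-20) = -20/9 ≈ -2.2222)
h(j, s) = -9
E(X) = (25 + X)*(31 + X) (E(X) = (31 + X)*(X + 25) = (31 + X)*(25 + X) = (25 + X)*(31 + X))
1/E(B(h(6, -7), 31)) = 1/(775 + (1/(48 - 9))**2 + 56/(48 - 9)) = 1/(775 + (1/39)**2 + 56/39) = 1/(775 + (1/39)**2 + 56*(1/39)) = 1/(775 + 1/1521 + 56/39) = 1/(1180960/1521) = 1521/1180960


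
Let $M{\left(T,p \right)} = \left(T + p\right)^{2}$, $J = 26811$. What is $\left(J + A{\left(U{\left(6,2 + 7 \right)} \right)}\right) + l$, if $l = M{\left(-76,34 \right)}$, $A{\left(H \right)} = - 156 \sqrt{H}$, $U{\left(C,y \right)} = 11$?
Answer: $28575 - 156 \sqrt{11} \approx 28058.0$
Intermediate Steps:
$l = 1764$ ($l = \left(-76 + 34\right)^{2} = \left(-42\right)^{2} = 1764$)
$\left(J + A{\left(U{\left(6,2 + 7 \right)} \right)}\right) + l = \left(26811 - 156 \sqrt{11}\right) + 1764 = 28575 - 156 \sqrt{11}$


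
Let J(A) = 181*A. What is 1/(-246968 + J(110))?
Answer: -1/227058 ≈ -4.4042e-6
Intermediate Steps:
1/(-246968 + J(110)) = 1/(-246968 + 181*110) = 1/(-246968 + 19910) = 1/(-227058) = -1/227058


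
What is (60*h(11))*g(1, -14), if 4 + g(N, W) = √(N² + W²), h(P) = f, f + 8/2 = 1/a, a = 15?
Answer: 944 - 236*√197 ≈ -2368.4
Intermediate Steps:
f = -59/15 (f = -4 + 1/15 = -59/15 ≈ -3.9333)
h(P) = -59/15
g(N, W) = -4 + √(N² + W²)
(60*h(11))*g(1, -14) = (60*(-59/15))*(-4 + √(1² + (-14)²)) = -236*(-4 + √(1 + 196)) = -236*(-4 + √197) = 944 - 236*√197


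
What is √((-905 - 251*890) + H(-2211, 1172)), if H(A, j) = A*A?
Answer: √4664226 ≈ 2159.7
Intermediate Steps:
H(A, j) = A²
√((-905 - 251*890) + H(-2211, 1172)) = √((-905 - 251*890) + (-2211)²) = √((-905 - 223390) + 4888521) = √(-224295 + 4888521) = √4664226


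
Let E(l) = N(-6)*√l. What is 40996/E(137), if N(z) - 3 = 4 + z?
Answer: 40996*√137/137 ≈ 3502.5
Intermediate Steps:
N(z) = 7 + z (N(z) = 3 + (4 + z) = 7 + z)
E(l) = √l (E(l) = (7 - 6)*√l = 1*√l = √l)
40996/E(137) = 40996/(√137) = 40996*(√137/137) = 40996*√137/137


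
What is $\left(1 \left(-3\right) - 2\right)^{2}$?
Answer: $25$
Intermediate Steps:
$\left(1 \left(-3\right) - 2\right)^{2} = \left(-3 - 2\right)^{2} = \left(-5\right)^{2} = 25$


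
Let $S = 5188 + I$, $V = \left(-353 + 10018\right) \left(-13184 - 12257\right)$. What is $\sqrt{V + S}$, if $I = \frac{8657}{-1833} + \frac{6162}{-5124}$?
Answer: $\frac{11 i \sqrt{4979459271110874186}}{1565382} \approx 15681.0 i$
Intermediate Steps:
$I = - \frac{9275569}{1565382}$ ($I = 8657 \left(- \frac{1}{1833}\right) + 6162 \left(- \frac{1}{5124}\right) = - \frac{8657}{1833} - \frac{1027}{854} = - \frac{9275569}{1565382} \approx -5.9254$)
$V = -245887265$ ($V = 9665 \left(-25441\right) = -245887265$)
$S = \frac{8111926247}{1565382}$ ($S = 5188 - \frac{9275569}{1565382} = \frac{8111926247}{1565382} \approx 5182.1$)
$\sqrt{V + S} = \sqrt{-245887265 + \frac{8111926247}{1565382}} = \sqrt{- \frac{384899386733983}{1565382}} = \frac{11 i \sqrt{4979459271110874186}}{1565382}$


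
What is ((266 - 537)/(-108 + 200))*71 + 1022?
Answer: 74783/92 ≈ 812.86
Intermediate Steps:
((266 - 537)/(-108 + 200))*71 + 1022 = -271/92*71 + 1022 = -19241/92 + 1022 = 74783/92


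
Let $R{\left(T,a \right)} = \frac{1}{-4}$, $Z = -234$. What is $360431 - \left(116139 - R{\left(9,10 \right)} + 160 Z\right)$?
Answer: $\frac{1126927}{4} \approx 2.8173 \cdot 10^{5}$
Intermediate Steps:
$R{\left(T,a \right)} = - \frac{1}{4}$
$360431 - \left(116139 - R{\left(9,10 \right)} + 160 Z\right) = 360431 - \frac{314797}{4} = \frac{1126927}{4}$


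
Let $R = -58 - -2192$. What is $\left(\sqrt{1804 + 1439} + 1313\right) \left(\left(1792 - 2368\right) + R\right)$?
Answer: $2045654 + 1558 \sqrt{3243} \approx 2.1344 \cdot 10^{6}$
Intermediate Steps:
$R = 2134$ ($R = -58 + 2192 = 2134$)
$\left(\sqrt{1804 + 1439} + 1313\right) \left(\left(1792 - 2368\right) + R\right) = \left(\sqrt{1804 + 1439} + 1313\right) \left(\left(1792 - 2368\right) + 2134\right) = \left(\sqrt{3243} + 1313\right) \left(\left(1792 - 2368\right) + 2134\right) = \left(1313 + \sqrt{3243}\right) \left(-576 + 2134\right) = \left(1313 + \sqrt{3243}\right) 1558 = 2045654 + 1558 \sqrt{3243}$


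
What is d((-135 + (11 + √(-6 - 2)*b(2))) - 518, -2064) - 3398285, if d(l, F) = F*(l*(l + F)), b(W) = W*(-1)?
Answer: -3589020365 - 27641088*I*√2 ≈ -3.589e+9 - 3.909e+7*I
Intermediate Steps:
b(W) = -W
d(l, F) = F*l*(F + l) (d(l, F) = F*(l*(F + l)) = F*l*(F + l))
d((-135 + (11 + √(-6 - 2)*b(2))) - 518, -2064) - 3398285 = -2064*((-135 + (11 + √(-6 - 2)*(-1*2))) - 518)*(-2064 + ((-135 + (11 + √(-6 - 2)*(-1*2))) - 518)) - 3398285 = -2064*((-135 + (11 + √(-8)*(-2))) - 518)*(-2064 + ((-135 + (11 + √(-8)*(-2))) - 518)) - 3398285 = -2064*((-135 + (11 + (2*I*√2)*(-2))) - 518)*(-2064 + ((-135 + (11 + (2*I*√2)*(-2))) - 518)) - 3398285 = -2064*((-135 + (11 - 4*I*√2)) - 518)*(-2064 + ((-135 + (11 - 4*I*√2)) - 518)) - 3398285 = -2064*((-124 - 4*I*√2) - 518)*(-2064 + ((-124 - 4*I*√2) - 518)) - 3398285 = -2064*(-642 - 4*I*√2)*(-2064 + (-642 - 4*I*√2)) - 3398285 = -2064*(-642 - 4*I*√2)*(-2706 - 4*I*√2) - 3398285 = -2064*(-2706 - 4*I*√2)*(-642 - 4*I*√2) - 3398285 = -3398285 - 2064*(-2706 - 4*I*√2)*(-642 - 4*I*√2)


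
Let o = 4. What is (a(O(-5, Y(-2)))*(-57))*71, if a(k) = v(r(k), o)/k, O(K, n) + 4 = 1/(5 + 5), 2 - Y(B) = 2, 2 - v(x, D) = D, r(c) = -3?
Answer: -26980/13 ≈ -2075.4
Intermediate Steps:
v(x, D) = 2 - D
Y(B) = 0 (Y(B) = 2 - 1*2 = 2 - 2 = 0)
O(K, n) = -39/10 (O(K, n) = -4 + 1/(5 + 5) = -4 + 1/10 = -4 + ⅒ = -39/10)
a(k) = -2/k (a(k) = (2 - 1*4)/k = (2 - 4)/k = -2/k)
(a(O(-5, Y(-2)))*(-57))*71 = (-2/(-39/10)*(-57))*71 = (-2*(-10/39)*(-57))*71 = ((20/39)*(-57))*71 = -380/13*71 = -26980/13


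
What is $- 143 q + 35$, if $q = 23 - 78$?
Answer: $7900$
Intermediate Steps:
$q = -55$
$- 143 q + 35 = \left(-143\right) \left(-55\right) + 35 = 7865 + 35 = 7900$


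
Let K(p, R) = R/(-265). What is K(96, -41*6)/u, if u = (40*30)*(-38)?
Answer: -41/2014000 ≈ -2.0357e-5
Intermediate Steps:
u = -45600 (u = 1200*(-38) = -45600)
K(p, R) = -R/265 (K(p, R) = R*(-1/265) = -R/265)
K(96, -41*6)/u = -(-41)*6/265/(-45600) = -1/265*(-246)*(-1/45600) = (246/265)*(-1/45600) = -41/2014000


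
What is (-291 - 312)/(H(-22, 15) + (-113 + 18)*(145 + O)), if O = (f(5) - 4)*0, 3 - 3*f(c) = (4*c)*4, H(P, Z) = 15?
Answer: 603/13760 ≈ 0.043823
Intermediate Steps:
f(c) = 1 - 16*c/3 (f(c) = 1 - 4*c*4/3 = 1 - 16*c/3)
O = 0 (O = ((1 - 16/3*5) - 4)*0 = ((1 - 80/3) - 4)*0 = (-77/3 - 4)*0 = -89/3*0 = 0)
(-291 - 312)/(H(-22, 15) + (-113 + 18)*(145 + O)) = (-291 - 312)/(15 + (-113 + 18)*(145 + 0)) = -603/(15 - 95*145) = -603/(15 - 13775) = -603/(-13760) = -603*(-1/13760) = 603/13760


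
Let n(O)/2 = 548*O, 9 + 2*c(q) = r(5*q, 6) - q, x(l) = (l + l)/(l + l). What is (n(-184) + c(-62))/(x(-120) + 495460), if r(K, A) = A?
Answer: -403269/990922 ≈ -0.40696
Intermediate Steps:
x(l) = 1 (x(l) = (2*l)/((2*l)) = (2*l)*(1/(2*l)) = 1)
c(q) = -3/2 - q/2 (c(q) = -9/2 + (6 - q)/2 = -9/2 + (3 - q/2) = -3/2 - q/2)
n(O) = 1096*O (n(O) = 2*(548*O) = 1096*O)
(n(-184) + c(-62))/(x(-120) + 495460) = (1096*(-184) + (-3/2 - ½*(-62)))/(1 + 495460) = (-201664 + (-3/2 + 31))/495461 = (-201664 + 59/2)*(1/495461) = -403269/2*1/495461 = -403269/990922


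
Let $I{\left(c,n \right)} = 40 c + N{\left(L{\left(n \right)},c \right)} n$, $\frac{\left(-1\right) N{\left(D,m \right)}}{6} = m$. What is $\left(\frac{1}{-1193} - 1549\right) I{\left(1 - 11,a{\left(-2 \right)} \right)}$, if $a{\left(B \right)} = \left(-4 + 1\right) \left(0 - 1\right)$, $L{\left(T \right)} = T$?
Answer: $\frac{406550760}{1193} \approx 3.4078 \cdot 10^{5}$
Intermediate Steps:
$N{\left(D,m \right)} = - 6 m$
$a{\left(B \right)} = 3$ ($a{\left(B \right)} = \left(-3\right) \left(-1\right) = 3$)
$I{\left(c,n \right)} = 40 c - 6 c n$ ($I{\left(c,n \right)} = 40 c + - 6 c n = 40 c - 6 c n$)
$\left(\frac{1}{-1193} - 1549\right) I{\left(1 - 11,a{\left(-2 \right)} \right)} = \left(\frac{1}{-1193} - 1549\right) 2 \left(1 - 11\right) \left(20 - 9\right) = \left(- \frac{1}{1193} - 1549\right) 2 \left(1 - 11\right) \left(20 - 9\right) = - \frac{1847958 \cdot 2 \left(-10\right) 11}{1193} = \left(- \frac{1847958}{1193}\right) \left(-220\right) = \frac{406550760}{1193}$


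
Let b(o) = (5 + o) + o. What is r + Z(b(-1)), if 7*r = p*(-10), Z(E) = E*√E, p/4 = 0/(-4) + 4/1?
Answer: -160/7 + 3*√3 ≈ -17.661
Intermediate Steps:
p = 16 (p = 4*(0/(-4) + 4/1) = 4*(0*(-¼) + 4*1) = 4*(0 + 4) = 4*4 = 16)
b(o) = 5 + 2*o
Z(E) = E^(3/2)
r = -160/7 (r = (16*(-10))/7 = (⅐)*(-160) = -160/7 ≈ -22.857)
r + Z(b(-1)) = -160/7 + (5 + 2*(-1))^(3/2) = -160/7 + (5 - 2)^(3/2) = -160/7 + 3^(3/2) = -160/7 + 3*√3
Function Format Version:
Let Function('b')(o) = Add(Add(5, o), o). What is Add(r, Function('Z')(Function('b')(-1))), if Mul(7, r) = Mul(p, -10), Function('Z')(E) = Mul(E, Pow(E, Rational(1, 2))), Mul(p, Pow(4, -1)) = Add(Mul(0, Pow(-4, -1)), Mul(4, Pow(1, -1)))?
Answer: Add(Rational(-160, 7), Mul(3, Pow(3, Rational(1, 2)))) ≈ -17.661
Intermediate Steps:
p = 16 (p = Mul(4, Add(Mul(0, Pow(-4, -1)), Mul(4, Pow(1, -1)))) = Mul(4, Add(Mul(0, Rational(-1, 4)), Mul(4, 1))) = Mul(4, Add(0, 4)) = Mul(4, 4) = 16)
Function('b')(o) = Add(5, Mul(2, o))
Function('Z')(E) = Pow(E, Rational(3, 2))
r = Rational(-160, 7) (r = Mul(Rational(1, 7), Mul(16, -10)) = Mul(Rational(1, 7), -160) = Rational(-160, 7) ≈ -22.857)
Add(r, Function('Z')(Function('b')(-1))) = Add(Rational(-160, 7), Pow(Add(5, Mul(2, -1)), Rational(3, 2))) = Add(Rational(-160, 7), Pow(Add(5, -2), Rational(3, 2))) = Add(Rational(-160, 7), Pow(3, Rational(3, 2))) = Add(Rational(-160, 7), Mul(3, Pow(3, Rational(1, 2))))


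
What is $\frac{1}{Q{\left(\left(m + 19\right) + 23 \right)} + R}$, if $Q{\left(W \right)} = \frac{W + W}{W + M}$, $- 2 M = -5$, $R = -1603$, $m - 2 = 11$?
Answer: $- \frac{23}{36825} \approx -0.00062458$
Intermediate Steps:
$m = 13$ ($m = 2 + 11 = 13$)
$M = \frac{5}{2}$ ($M = \left(- \frac{1}{2}\right) \left(-5\right) = \frac{5}{2} \approx 2.5$)
$Q{\left(W \right)} = \frac{2 W}{\frac{5}{2} + W}$ ($Q{\left(W \right)} = \frac{W + W}{W + \frac{5}{2}} = \frac{2 W}{\frac{5}{2} + W}$)
$\frac{1}{Q{\left(\left(m + 19\right) + 23 \right)} + R} = \frac{1}{\frac{4 \left(\left(13 + 19\right) + 23\right)}{5 + 2 \left(\left(13 + 19\right) + 23\right)} - 1603} = \frac{1}{\frac{4 \left(32 + 23\right)}{5 + 2 \left(32 + 23\right)} - 1603} = \frac{1}{4 \cdot 55 \frac{1}{5 + 2 \cdot 55} - 1603} = \frac{1}{4 \cdot 55 \frac{1}{5 + 110} - 1603} = \frac{1}{4 \cdot 55 \cdot \frac{1}{115} - 1603} = \frac{1}{\frac{44}{23} - 1603} = \frac{1}{- \frac{36825}{23}} = - \frac{23}{36825}$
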